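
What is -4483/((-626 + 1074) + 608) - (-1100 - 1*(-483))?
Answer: 647069/1056 ≈ 612.75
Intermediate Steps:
-4483/((-626 + 1074) + 608) - (-1100 - 1*(-483)) = -4483/(448 + 608) - (-1100 + 483) = -4483/1056 - 1*(-617) = -4483*1/1056 + 617 = -4483/1056 + 617 = 647069/1056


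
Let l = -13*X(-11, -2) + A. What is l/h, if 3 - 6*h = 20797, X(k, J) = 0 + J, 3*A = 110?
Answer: -188/10397 ≈ -0.018082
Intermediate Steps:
A = 110/3 (A = (1/3)*110 = 110/3 ≈ 36.667)
X(k, J) = J
h = -10397/3 (h = 1/2 - 1/6*20797 = 1/2 - 20797/6 = -10397/3 ≈ -3465.7)
l = 188/3 (l = -13*(-2) + 110/3 = 26 + 110/3 = 188/3 ≈ 62.667)
l/h = 188/(3*(-10397/3)) = (188/3)*(-3/10397) = -188/10397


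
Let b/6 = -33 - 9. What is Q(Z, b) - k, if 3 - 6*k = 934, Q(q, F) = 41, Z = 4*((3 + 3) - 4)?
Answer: 1177/6 ≈ 196.17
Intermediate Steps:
Z = 8 (Z = 4*(6 - 4) = 4*2 = 8)
b = -252 (b = 6*(-33 - 9) = 6*(-42) = -252)
k = -931/6 (k = ½ - ⅙*934 = ½ - 467/3 = -931/6 ≈ -155.17)
Q(Z, b) - k = 41 - 1*(-931/6) = 41 + 931/6 = 1177/6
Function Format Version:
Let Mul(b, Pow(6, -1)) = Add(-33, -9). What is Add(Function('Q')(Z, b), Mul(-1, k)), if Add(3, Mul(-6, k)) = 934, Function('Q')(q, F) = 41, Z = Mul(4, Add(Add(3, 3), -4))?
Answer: Rational(1177, 6) ≈ 196.17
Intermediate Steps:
Z = 8 (Z = Mul(4, Add(6, -4)) = Mul(4, 2) = 8)
b = -252 (b = Mul(6, Add(-33, -9)) = Mul(6, -42) = -252)
k = Rational(-931, 6) (k = Add(Rational(1, 2), Mul(Rational(-1, 6), 934)) = Add(Rational(1, 2), Rational(-467, 3)) = Rational(-931, 6) ≈ -155.17)
Add(Function('Q')(Z, b), Mul(-1, k)) = Add(41, Mul(-1, Rational(-931, 6))) = Add(41, Rational(931, 6)) = Rational(1177, 6)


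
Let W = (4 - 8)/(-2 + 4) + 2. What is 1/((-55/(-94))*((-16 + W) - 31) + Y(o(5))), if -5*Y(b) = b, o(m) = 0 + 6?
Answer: -10/287 ≈ -0.034843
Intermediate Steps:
o(m) = 6
Y(b) = -b/5
W = 0 (W = -4/2 + 2 = -4*1/2 + 2 = -2 + 2 = 0)
1/((-55/(-94))*((-16 + W) - 31) + Y(o(5))) = 1/((-55/(-94))*((-16 + 0) - 31) - 1/5*6) = 1/((-55*(-1/94))*(-16 - 31) - 6/5) = 1/((55/94)*(-47) - 6/5) = 1/(-55/2 - 6/5) = 1/(-287/10) = -10/287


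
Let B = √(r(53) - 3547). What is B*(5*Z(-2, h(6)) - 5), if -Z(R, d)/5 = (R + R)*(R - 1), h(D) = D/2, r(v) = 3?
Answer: -610*I*√886 ≈ -18157.0*I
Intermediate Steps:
B = 2*I*√886 (B = √(3 - 3547) = √(-3544) = 2*I*√886 ≈ 59.531*I)
h(D) = D/2 (h(D) = D*(½) = D/2)
Z(R, d) = -10*R*(-1 + R) (Z(R, d) = -5*(R + R)*(R - 1) = -5*2*R*(-1 + R) = -10*R*(-1 + R))
B*(5*Z(-2, h(6)) - 5) = (2*I*√886)*(5*(10*(-2)*(1 - 1*(-2))) - 5) = (2*I*√886)*(5*(10*(-2)*(1 + 2)) - 5) = (2*I*√886)*(5*(10*(-2)*3) - 5) = (2*I*√886)*(5*(-60) - 5) = (2*I*√886)*(-300 - 5) = (2*I*√886)*(-305) = -610*I*√886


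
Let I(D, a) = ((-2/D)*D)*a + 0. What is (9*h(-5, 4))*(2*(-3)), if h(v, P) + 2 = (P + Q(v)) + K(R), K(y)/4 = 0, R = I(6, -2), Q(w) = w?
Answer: 162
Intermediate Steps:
I(D, a) = -2*a (I(D, a) = -2*a + 0 = -2*a)
R = 4 (R = -2*(-2) = 4)
K(y) = 0 (K(y) = 4*0 = 0)
h(v, P) = -2 + P + v (h(v, P) = -2 + ((P + v) + 0) = -2 + (P + v) = -2 + P + v)
(9*h(-5, 4))*(2*(-3)) = (9*(-2 + 4 - 5))*(2*(-3)) = (9*(-3))*(-6) = -27*(-6) = 162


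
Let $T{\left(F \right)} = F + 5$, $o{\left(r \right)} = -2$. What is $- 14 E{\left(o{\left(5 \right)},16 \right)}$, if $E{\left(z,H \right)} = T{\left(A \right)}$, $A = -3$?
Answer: $-28$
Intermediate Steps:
$T{\left(F \right)} = 5 + F$
$E{\left(z,H \right)} = 2$ ($E{\left(z,H \right)} = 5 - 3 = 2$)
$- 14 E{\left(o{\left(5 \right)},16 \right)} = \left(-14\right) 2 = -28$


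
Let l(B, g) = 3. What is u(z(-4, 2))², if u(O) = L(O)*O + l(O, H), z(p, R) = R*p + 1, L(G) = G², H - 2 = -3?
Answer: 115600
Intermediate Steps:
H = -1 (H = 2 - 3 = -1)
z(p, R) = 1 + R*p
u(O) = 3 + O³ (u(O) = O²*O + 3 = O³ + 3 = 3 + O³)
u(z(-4, 2))² = (3 + (1 + 2*(-4))³)² = (3 + (1 - 8)³)² = (3 + (-7)³)² = (3 - 343)² = (-340)² = 115600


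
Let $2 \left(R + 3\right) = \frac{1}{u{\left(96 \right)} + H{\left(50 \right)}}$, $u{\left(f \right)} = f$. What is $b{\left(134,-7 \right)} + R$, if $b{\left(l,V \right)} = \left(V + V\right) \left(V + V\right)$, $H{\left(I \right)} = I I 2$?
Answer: $\frac{1967057}{10192} \approx 193.0$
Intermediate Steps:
$H{\left(I \right)} = 2 I^{2}$ ($H{\left(I \right)} = I 2 I = 2 I^{2}$)
$b{\left(l,V \right)} = 4 V^{2}$ ($b{\left(l,V \right)} = 2 V 2 V = 4 V^{2}$)
$R = - \frac{30575}{10192}$ ($R = -3 + \frac{1}{2 \left(96 + 2 \cdot 50^{2}\right)} = -3 + \frac{1}{2 \left(96 + 2 \cdot 2500\right)} = -3 + \frac{1}{2 \left(96 + 5000\right)} = -3 + \frac{1}{2 \cdot 5096} = -3 + \frac{1}{2} \cdot \frac{1}{5096} = -3 + \frac{1}{10192} = - \frac{30575}{10192} \approx -2.9999$)
$b{\left(134,-7 \right)} + R = 4 \left(-7\right)^{2} - \frac{30575}{10192} = 4 \cdot 49 - \frac{30575}{10192} = 196 - \frac{30575}{10192} = \frac{1967057}{10192}$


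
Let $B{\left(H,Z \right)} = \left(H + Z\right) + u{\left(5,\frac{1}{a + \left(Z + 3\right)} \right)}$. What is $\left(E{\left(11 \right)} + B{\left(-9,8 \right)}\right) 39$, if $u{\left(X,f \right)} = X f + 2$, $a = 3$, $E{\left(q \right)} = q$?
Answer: $\frac{6747}{14} \approx 481.93$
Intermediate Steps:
$u{\left(X,f \right)} = 2 + X f$
$B{\left(H,Z \right)} = 2 + H + Z + \frac{5}{6 + Z}$ ($B{\left(H,Z \right)} = \left(H + Z\right) + \left(2 + \frac{5}{3 + \left(Z + 3\right)}\right) = \left(H + Z\right) + \left(2 + \frac{5}{3 + \left(3 + Z\right)}\right) = \left(H + Z\right) + \left(2 + \frac{5}{6 + Z}\right) = 2 + H + Z + \frac{5}{6 + Z}$)
$\left(E{\left(11 \right)} + B{\left(-9,8 \right)}\right) 39 = \left(11 + \frac{5 + \left(6 + 8\right) \left(2 - 9 + 8\right)}{6 + 8}\right) 39 = \left(11 + \frac{5 + 14 \cdot 1}{14}\right) 39 = \left(11 + \frac{5 + 14}{14}\right) 39 = \left(11 + \frac{1}{14} \cdot 19\right) 39 = \left(11 + \frac{19}{14}\right) 39 = \frac{173}{14} \cdot 39 = \frac{6747}{14}$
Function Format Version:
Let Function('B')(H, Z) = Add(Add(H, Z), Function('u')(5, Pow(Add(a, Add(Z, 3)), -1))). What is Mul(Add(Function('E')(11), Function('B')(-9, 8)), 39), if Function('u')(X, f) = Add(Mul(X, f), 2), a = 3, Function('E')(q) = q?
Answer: Rational(6747, 14) ≈ 481.93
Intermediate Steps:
Function('u')(X, f) = Add(2, Mul(X, f))
Function('B')(H, Z) = Add(2, H, Z, Mul(5, Pow(Add(6, Z), -1))) (Function('B')(H, Z) = Add(Add(H, Z), Add(2, Mul(5, Pow(Add(3, Add(Z, 3)), -1)))) = Add(Add(H, Z), Add(2, Mul(5, Pow(Add(3, Add(3, Z)), -1)))) = Add(Add(H, Z), Add(2, Mul(5, Pow(Add(6, Z), -1)))) = Add(2, H, Z, Mul(5, Pow(Add(6, Z), -1))))
Mul(Add(Function('E')(11), Function('B')(-9, 8)), 39) = Mul(Add(11, Mul(Pow(Add(6, 8), -1), Add(5, Mul(Add(6, 8), Add(2, -9, 8))))), 39) = Mul(Add(11, Mul(Pow(14, -1), Add(5, Mul(14, 1)))), 39) = Mul(Add(11, Mul(Rational(1, 14), Add(5, 14))), 39) = Mul(Add(11, Mul(Rational(1, 14), 19)), 39) = Mul(Add(11, Rational(19, 14)), 39) = Mul(Rational(173, 14), 39) = Rational(6747, 14)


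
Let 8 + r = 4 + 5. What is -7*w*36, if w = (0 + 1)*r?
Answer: -252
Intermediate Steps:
r = 1 (r = -8 + (4 + 5) = -8 + 9 = 1)
w = 1 (w = (0 + 1)*1 = 1*1 = 1)
-7*w*36 = -7*1*36 = -7*36 = -252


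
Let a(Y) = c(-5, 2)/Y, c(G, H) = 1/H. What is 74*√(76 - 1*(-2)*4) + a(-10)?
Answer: -1/20 + 148*√21 ≈ 678.17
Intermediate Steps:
a(Y) = 1/(2*Y)
74*√(76 - 1*(-2)*4) + a(-10) = 74*√(76 - 1*(-2)*4) + (½)/(-10) = 74*√(76 + 2*4) + (½)*(-⅒) = 74*√(76 + 8) - 1/20 = 74*√84 - 1/20 = 74*(2*√21) - 1/20 = 148*√21 - 1/20 = -1/20 + 148*√21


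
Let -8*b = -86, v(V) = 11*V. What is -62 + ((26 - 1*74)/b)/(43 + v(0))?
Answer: -114830/1849 ≈ -62.104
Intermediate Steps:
b = 43/4 (b = -⅛*(-86) = 43/4 ≈ 10.750)
-62 + ((26 - 1*74)/b)/(43 + v(0)) = -62 + ((26 - 1*74)/(43/4))/(43 + 11*0) = -62 + ((26 - 74)*(4/43))/(43 + 0) = -62 + (-48*4/43)/43 = -62 + (1/43)*(-192/43) = -62 - 192/1849 = -114830/1849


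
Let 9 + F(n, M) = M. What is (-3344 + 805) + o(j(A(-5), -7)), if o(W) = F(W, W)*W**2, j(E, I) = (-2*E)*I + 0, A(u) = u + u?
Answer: -2922939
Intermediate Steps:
F(n, M) = -9 + M
A(u) = 2*u
j(E, I) = -2*E*I (j(E, I) = -2*E*I + 0 = -2*E*I)
o(W) = W**2*(-9 + W) (o(W) = (-9 + W)*W**2 = W**2*(-9 + W))
(-3344 + 805) + o(j(A(-5), -7)) = (-3344 + 805) + (-2*2*(-5)*(-7))**2*(-9 - 2*2*(-5)*(-7)) = -2539 + (-2*(-10)*(-7))**2*(-9 - 2*(-10)*(-7)) = -2539 + (-140)**2*(-9 - 140) = -2539 + 19600*(-149) = -2539 - 2920400 = -2922939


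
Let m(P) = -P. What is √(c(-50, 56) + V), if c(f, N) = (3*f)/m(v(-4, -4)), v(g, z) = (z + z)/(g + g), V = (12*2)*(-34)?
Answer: 3*I*√74 ≈ 25.807*I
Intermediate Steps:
V = -816 (V = 24*(-34) = -816)
v(g, z) = z/g (v(g, z) = (2*z)/((2*g)) = (2*z)*(1/(2*g)) = z/g)
c(f, N) = -3*f (c(f, N) = (3*f)/((-(-4)/(-4))) = (3*f)/((-(-4)*(-1)/4)) = (3*f)/((-1*1)) = (3*f)/(-1) = (3*f)*(-1) = -3*f)
√(c(-50, 56) + V) = √(-3*(-50) - 816) = √(150 - 816) = √(-666) = 3*I*√74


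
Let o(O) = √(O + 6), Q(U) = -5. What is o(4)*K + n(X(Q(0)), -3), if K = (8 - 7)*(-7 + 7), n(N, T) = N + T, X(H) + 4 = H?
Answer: -12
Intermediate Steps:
X(H) = -4 + H
o(O) = √(6 + O)
K = 0 (K = 1*0 = 0)
o(4)*K + n(X(Q(0)), -3) = √(6 + 4)*0 + ((-4 - 5) - 3) = √10*0 + (-9 - 3) = 0 - 12 = -12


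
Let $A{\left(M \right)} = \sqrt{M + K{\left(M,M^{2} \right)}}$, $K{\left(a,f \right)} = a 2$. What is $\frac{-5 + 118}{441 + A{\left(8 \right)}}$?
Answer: $\frac{16611}{64819} - \frac{226 \sqrt{6}}{194457} \approx 0.25342$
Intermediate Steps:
$K{\left(a,f \right)} = 2 a$
$A{\left(M \right)} = \sqrt{3} \sqrt{M}$ ($A{\left(M \right)} = \sqrt{M + 2 M} = \sqrt{3 M} = \sqrt{3} \sqrt{M}$)
$\frac{-5 + 118}{441 + A{\left(8 \right)}} = \frac{-5 + 118}{441 + \sqrt{3} \sqrt{8}} = \frac{113}{441 + \sqrt{3} \cdot 2 \sqrt{2}} = \frac{113}{441 + 2 \sqrt{6}}$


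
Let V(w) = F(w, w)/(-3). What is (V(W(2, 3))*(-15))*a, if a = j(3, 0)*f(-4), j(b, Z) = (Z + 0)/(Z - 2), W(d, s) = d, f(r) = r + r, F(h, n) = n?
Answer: 0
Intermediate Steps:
f(r) = 2*r
j(b, Z) = Z/(-2 + Z)
a = 0 (a = (0/(-2 + 0))*(2*(-4)) = (0/(-2))*(-8) = (0*(-½))*(-8) = 0*(-8) = 0)
V(w) = -w/3 (V(w) = w/(-3) = w*(-⅓) = -w/3)
(V(W(2, 3))*(-15))*a = (-⅓*2*(-15))*0 = -⅔*(-15)*0 = 10*0 = 0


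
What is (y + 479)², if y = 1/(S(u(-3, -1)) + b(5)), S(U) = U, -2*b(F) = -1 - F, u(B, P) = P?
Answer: 919681/4 ≈ 2.2992e+5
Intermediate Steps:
b(F) = ½ + F/2 (b(F) = -(-1 - F)/2 = ½ + F/2)
y = ½ (y = 1/(-1 + (½ + (½)*5)) = 1/(-1 + (½ + 5/2)) = 1/(-1 + 3) = 1/2 = ½ ≈ 0.50000)
(y + 479)² = (½ + 479)² = (959/2)² = 919681/4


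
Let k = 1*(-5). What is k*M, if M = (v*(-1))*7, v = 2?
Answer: 70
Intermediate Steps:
k = -5
M = -14 (M = (2*(-1))*7 = -2*7 = -14)
k*M = -5*(-14) = 70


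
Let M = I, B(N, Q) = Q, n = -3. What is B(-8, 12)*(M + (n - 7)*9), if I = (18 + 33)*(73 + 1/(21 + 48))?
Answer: 1002912/23 ≈ 43605.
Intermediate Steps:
I = 85646/23 (I = 51*(73 + 1/69) = 51*(5038/69) = 85646/23 ≈ 3723.7)
M = 85646/23 ≈ 3723.7
B(-8, 12)*(M + (n - 7)*9) = 12*(85646/23 + (-3 - 7)*9) = 12*(85646/23 - 10*9) = 12*(85646/23 - 90) = 12*(83576/23) = 1002912/23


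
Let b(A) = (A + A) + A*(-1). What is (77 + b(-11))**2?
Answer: 4356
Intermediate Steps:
b(A) = A (b(A) = 2*A - A = A)
(77 + b(-11))**2 = (77 - 11)**2 = 66**2 = 4356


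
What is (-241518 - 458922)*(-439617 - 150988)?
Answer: 413683366200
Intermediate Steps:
(-241518 - 458922)*(-439617 - 150988) = -700440*(-590605) = 413683366200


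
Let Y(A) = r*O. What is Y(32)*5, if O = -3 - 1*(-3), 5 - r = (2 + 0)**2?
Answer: 0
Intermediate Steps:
r = 1 (r = 5 - (2 + 0)**2 = 5 - 1*2**2 = 5 - 1*4 = 5 - 4 = 1)
O = 0 (O = -3 + 3 = 0)
Y(A) = 0 (Y(A) = 1*0 = 0)
Y(32)*5 = 0*5 = 0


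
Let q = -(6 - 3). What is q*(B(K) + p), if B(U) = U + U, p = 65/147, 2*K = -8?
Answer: 1111/49 ≈ 22.673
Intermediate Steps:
q = -3 (q = -1*3 = -3)
K = -4 (K = (1/2)*(-8) = -4)
p = 65/147 (p = 65*(1/147) = 65/147 ≈ 0.44218)
B(U) = 2*U
q*(B(K) + p) = -3*(2*(-4) + 65/147) = -3*(-8 + 65/147) = -3*(-1111/147) = 1111/49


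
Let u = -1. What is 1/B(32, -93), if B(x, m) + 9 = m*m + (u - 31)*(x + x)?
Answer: 1/6592 ≈ 0.00015170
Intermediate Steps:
B(x, m) = -9 + m**2 - 64*x (B(x, m) = -9 + (m*m + (-1 - 31)*(x + x)) = -9 + (m**2 - 64*x) = -9 + m**2 - 64*x)
1/B(32, -93) = 1/(-9 + (-93)**2 - 64*32) = 1/(-9 + 8649 - 2048) = 1/6592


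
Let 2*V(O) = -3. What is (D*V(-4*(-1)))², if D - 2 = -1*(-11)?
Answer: 1521/4 ≈ 380.25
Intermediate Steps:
V(O) = -3/2 (V(O) = (½)*(-3) = -3/2)
D = 13 (D = 2 - 1*(-11) = 2 + 11 = 13)
(D*V(-4*(-1)))² = (13*(-3/2))² = (-39/2)² = 1521/4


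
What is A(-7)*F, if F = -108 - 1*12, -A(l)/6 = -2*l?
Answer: 10080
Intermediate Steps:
A(l) = 12*l (A(l) = -(-12)*l = 12*l)
F = -120 (F = -108 - 12 = -120)
A(-7)*F = (12*(-7))*(-120) = -84*(-120) = 10080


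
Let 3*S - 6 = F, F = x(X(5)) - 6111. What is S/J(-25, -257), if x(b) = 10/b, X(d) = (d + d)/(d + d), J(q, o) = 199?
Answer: -6095/597 ≈ -10.209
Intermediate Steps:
X(d) = 1 (X(d) = (2*d)/((2*d)) = (2*d)*(1/(2*d)) = 1)
F = -6101 (F = 10/1 - 6111 = 10*1 - 6111 = 10 - 6111 = -6101)
S = -6095/3 (S = 2 + (1/3)*(-6101) = 2 - 6101/3 = -6095/3 ≈ -2031.7)
S/J(-25, -257) = -6095/3/199 = -6095/3*1/199 = -6095/597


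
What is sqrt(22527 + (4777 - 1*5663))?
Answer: sqrt(21641) ≈ 147.11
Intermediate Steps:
sqrt(22527 + (4777 - 1*5663)) = sqrt(22527 + (4777 - 5663)) = sqrt(22527 - 886) = sqrt(21641)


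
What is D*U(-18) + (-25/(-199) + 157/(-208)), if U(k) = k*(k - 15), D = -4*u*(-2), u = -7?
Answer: -1376889531/41392 ≈ -33265.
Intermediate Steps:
D = -56 (D = -4*(-7)*(-2) = 28*(-2) = -56)
U(k) = k*(-15 + k)
D*U(-18) + (-25/(-199) + 157/(-208)) = -(-1008)*(-15 - 18) + (-25/(-199) + 157/(-208)) = -(-1008)*(-33) + (-25*(-1/199) + 157*(-1/208)) = -56*594 + (25/199 - 157/208) = -33264 - 26043/41392 = -1376889531/41392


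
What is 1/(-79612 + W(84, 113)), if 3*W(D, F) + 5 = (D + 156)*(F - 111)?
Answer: -3/238361 ≈ -1.2586e-5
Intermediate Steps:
W(D, F) = -5/3 + (-111 + F)*(156 + D)/3 (W(D, F) = -5/3 + ((D + 156)*(F - 111))/3 = -5/3 + ((156 + D)*(-111 + F))/3 = -5/3 + ((-111 + F)*(156 + D))/3 = -5/3 + (-111 + F)*(156 + D)/3)
1/(-79612 + W(84, 113)) = 1/(-79612 + (-17321/3 - 37*84 + 52*113 + (⅓)*84*113)) = 1/(-79612 + (-17321/3 - 3108 + 5876 + 3164)) = 1/(-79612 + 475/3) = 1/(-238361/3) = -3/238361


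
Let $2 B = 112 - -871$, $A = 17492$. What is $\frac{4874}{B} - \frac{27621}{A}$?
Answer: $\frac{143360573}{17194636} \approx 8.3375$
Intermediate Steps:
$B = \frac{983}{2}$ ($B = \frac{112 - -871}{2} = \frac{112 + 871}{2} = \frac{1}{2} \cdot 983 = \frac{983}{2} \approx 491.5$)
$\frac{4874}{B} - \frac{27621}{A} = \frac{4874}{\frac{983}{2}} - \frac{27621}{17492} = 4874 \cdot \frac{2}{983} - \frac{27621}{17492} = \frac{9748}{983} - \frac{27621}{17492} = \frac{143360573}{17194636}$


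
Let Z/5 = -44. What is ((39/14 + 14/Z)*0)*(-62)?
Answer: 0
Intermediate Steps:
Z = -220 (Z = 5*(-44) = -220)
((39/14 + 14/Z)*0)*(-62) = ((39/14 + 14/(-220))*0)*(-62) = ((39*(1/14) + 14*(-1/220))*0)*(-62) = ((39/14 - 7/110)*0)*(-62) = ((1048/385)*0)*(-62) = 0*(-62) = 0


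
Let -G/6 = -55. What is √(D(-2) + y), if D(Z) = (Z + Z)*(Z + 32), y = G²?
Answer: 14*√555 ≈ 329.82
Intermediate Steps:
G = 330 (G = -6*(-55) = 330)
y = 108900 (y = 330² = 108900)
D(Z) = 2*Z*(32 + Z) (D(Z) = (2*Z)*(32 + Z) = 2*Z*(32 + Z))
√(D(-2) + y) = √(2*(-2)*(32 - 2) + 108900) = √(2*(-2)*30 + 108900) = √(-120 + 108900) = √108780 = 14*√555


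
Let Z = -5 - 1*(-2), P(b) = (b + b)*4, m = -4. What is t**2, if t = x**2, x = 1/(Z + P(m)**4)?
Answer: 1/1208911984615947407196241 ≈ 8.2719e-25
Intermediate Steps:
P(b) = 8*b (P(b) = (2*b)*4 = 8*b)
Z = -3 (Z = -5 + 2 = -3)
x = 1/1048573 (x = 1/(-3 + (8*(-4))**4) = 1/(-3 + (-32)**4) = 1/(-3 + 1048576) = 1/1048573 ≈ 9.5368e-7)
t = 1/1099505336329 (t = (1/1048573)**2 = 1/1099505336329 ≈ 9.0950e-13)
t**2 = (1/1099505336329)**2 = 1/1208911984615947407196241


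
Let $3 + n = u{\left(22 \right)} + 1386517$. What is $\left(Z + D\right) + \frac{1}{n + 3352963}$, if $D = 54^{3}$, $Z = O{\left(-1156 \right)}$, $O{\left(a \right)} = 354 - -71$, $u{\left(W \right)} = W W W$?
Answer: $\frac{749992486126}{4750125} \approx 1.5789 \cdot 10^{5}$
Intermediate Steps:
$u{\left(W \right)} = W^{3}$ ($u{\left(W \right)} = W^{2} W = W^{3}$)
$O{\left(a \right)} = 425$ ($O{\left(a \right)} = 354 + 71 = 425$)
$n = 1397162$ ($n = -3 + \left(22^{3} + 1386517\right) = -3 + \left(10648 + 1386517\right) = -3 + 1397165 = 1397162$)
$Z = 425$
$D = 157464$
$\left(Z + D\right) + \frac{1}{n + 3352963} = \left(425 + 157464\right) + \frac{1}{1397162 + 3352963} = 157889 + \frac{1}{4750125} = \frac{749992486126}{4750125}$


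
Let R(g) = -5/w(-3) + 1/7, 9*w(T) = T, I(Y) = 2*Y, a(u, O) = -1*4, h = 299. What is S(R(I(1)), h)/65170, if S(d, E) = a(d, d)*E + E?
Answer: -897/65170 ≈ -0.013764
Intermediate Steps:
a(u, O) = -4
w(T) = T/9
R(g) = 106/7 (R(g) = -5/((1/9)*(-3)) + 1/7 = -5/(-1/3) + 1*(1/7) = -5*(-3) + 1/7 = 15 + 1/7 = 106/7)
S(d, E) = -3*E (S(d, E) = -4*E + E = -3*E)
S(R(I(1)), h)/65170 = -3*299/65170 = -897*1/65170 = -897/65170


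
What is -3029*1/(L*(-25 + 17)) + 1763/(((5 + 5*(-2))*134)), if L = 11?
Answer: 937143/29480 ≈ 31.789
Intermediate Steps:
-3029*1/(L*(-25 + 17)) + 1763/(((5 + 5*(-2))*134)) = -3029*1/(11*(-25 + 17)) + 1763/(((5 + 5*(-2))*134)) = -3029/(11*(-8)) + 1763/(((5 - 10)*134)) = -3029/(-88) + 1763/((-5*134)) = -3029*(-1/88) + 1763/(-670) = 3029/88 + 1763*(-1/670) = 3029/88 - 1763/670 = 937143/29480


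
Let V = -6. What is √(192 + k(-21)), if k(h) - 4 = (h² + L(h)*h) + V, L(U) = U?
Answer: 4*√67 ≈ 32.741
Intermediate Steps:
k(h) = -2 + 2*h² (k(h) = 4 + ((h² + h*h) - 6) = 4 + ((h² + h²) - 6) = 4 + (2*h² - 6) = 4 + (-6 + 2*h²) = -2 + 2*h²)
√(192 + k(-21)) = √(192 + (-2 + 2*(-21)²)) = √(192 + (-2 + 2*441)) = √(192 + (-2 + 882)) = √(192 + 880) = √1072 = 4*√67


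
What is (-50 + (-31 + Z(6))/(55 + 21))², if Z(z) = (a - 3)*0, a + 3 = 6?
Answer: 14676561/5776 ≈ 2541.0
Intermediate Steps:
a = 3 (a = -3 + 6 = 3)
Z(z) = 0 (Z(z) = (3 - 3)*0 = 0*0 = 0)
(-50 + (-31 + Z(6))/(55 + 21))² = (-50 + (-31 + 0)/(55 + 21))² = (-50 - 31/76)² = (-3831/76)² = 14676561/5776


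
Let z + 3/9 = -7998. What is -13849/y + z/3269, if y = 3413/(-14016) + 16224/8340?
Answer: -1323408867460175/162576493779 ≈ -8140.2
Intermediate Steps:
z = -23995/3 (z = -⅓ - 7998 = -23995/3 ≈ -7998.3)
y = 16577597/9741120 (y = 3413*(-1/14016) + 16224*(1/8340) = -3413/14016 + 1352/695 = 16577597/9741120 ≈ 1.7018)
-13849/y + z/3269 = -13849/16577597/9741120 - 23995/3/3269 = -13849*9741120/16577597 - 23995/3*1/3269 = -134904770880/16577597 - 23995/9807 = -1323408867460175/162576493779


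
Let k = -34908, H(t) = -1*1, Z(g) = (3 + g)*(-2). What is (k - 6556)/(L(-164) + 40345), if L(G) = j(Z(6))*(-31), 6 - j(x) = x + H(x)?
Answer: -20732/19785 ≈ -1.0479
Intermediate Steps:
Z(g) = -6 - 2*g
H(t) = -1
j(x) = 7 - x (j(x) = 6 - (x - 1) = 6 - (-1 + x) = 6 + (1 - x) = 7 - x)
L(G) = -775 (L(G) = (7 - (-6 - 2*6))*(-31) = (7 - (-6 - 12))*(-31) = (7 - 1*(-18))*(-31) = (7 + 18)*(-31) = 25*(-31) = -775)
(k - 6556)/(L(-164) + 40345) = (-34908 - 6556)/(-775 + 40345) = -41464/39570 = -41464*1/39570 = -20732/19785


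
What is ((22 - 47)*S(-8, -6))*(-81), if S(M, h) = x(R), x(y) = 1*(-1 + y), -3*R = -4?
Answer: 675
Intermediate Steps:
R = 4/3 (R = -⅓*(-4) = 4/3 ≈ 1.3333)
x(y) = -1 + y
S(M, h) = ⅓ (S(M, h) = -1 + 4/3 = ⅓)
((22 - 47)*S(-8, -6))*(-81) = ((22 - 47)*(⅓))*(-81) = -25*⅓*(-81) = -25/3*(-81) = 675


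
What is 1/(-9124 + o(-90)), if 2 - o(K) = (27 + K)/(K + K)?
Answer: -20/182447 ≈ -0.00010962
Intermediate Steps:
o(K) = 2 - (27 + K)/(2*K) (o(K) = 2 - (27 + K)/(K + K) = 2 - (27 + K)/(2*K))
1/(-9124 + o(-90)) = 1/(-9124 + (3/2)*(-9 - 90)/(-90)) = 1/(-9124 + (3/2)*(-1/90)*(-99)) = 1/(-9124 + 33/20) = 1/(-182447/20) = -20/182447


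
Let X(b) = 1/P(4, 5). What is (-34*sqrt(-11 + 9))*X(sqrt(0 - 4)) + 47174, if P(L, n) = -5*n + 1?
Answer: 47174 + 17*I*sqrt(2)/12 ≈ 47174.0 + 2.0035*I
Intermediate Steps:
P(L, n) = 1 - 5*n
X(b) = -1/24 (X(b) = 1/(1 - 5*5) = 1/(1 - 25) = 1/(-24) = -1/24)
(-34*sqrt(-11 + 9))*X(sqrt(0 - 4)) + 47174 = -34*sqrt(-11 + 9)*(-1/24) + 47174 = -34*I*sqrt(2)*(-1/24) + 47174 = 17*I*sqrt(2)/12 + 47174 = 47174 + 17*I*sqrt(2)/12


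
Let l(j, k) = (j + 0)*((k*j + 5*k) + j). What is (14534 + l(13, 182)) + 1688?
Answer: 58979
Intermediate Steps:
l(j, k) = j*(j + 5*k + j*k) (l(j, k) = j*((j*k + 5*k) + j) = j*((5*k + j*k) + j) = j*(j + 5*k + j*k))
(14534 + l(13, 182)) + 1688 = (14534 + 13*(13 + 5*182 + 13*182)) + 1688 = (14534 + 13*(13 + 910 + 2366)) + 1688 = (14534 + 13*3289) + 1688 = (14534 + 42757) + 1688 = 57291 + 1688 = 58979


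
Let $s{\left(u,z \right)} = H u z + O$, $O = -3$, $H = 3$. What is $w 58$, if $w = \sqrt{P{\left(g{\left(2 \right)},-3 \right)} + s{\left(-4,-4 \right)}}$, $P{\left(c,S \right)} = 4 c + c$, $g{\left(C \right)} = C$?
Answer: $58 \sqrt{55} \approx 430.14$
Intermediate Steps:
$s{\left(u,z \right)} = -3 + 3 u z$ ($s{\left(u,z \right)} = 3 u z - 3 = -3 + 3 u z$)
$P{\left(c,S \right)} = 5 c$
$w = \sqrt{55}$ ($w = \sqrt{5 \cdot 2 - \left(3 + 12 \left(-4\right)\right)} = \sqrt{10 + \left(-3 + 48\right)} = \sqrt{10 + 45} = \sqrt{55} \approx 7.4162$)
$w 58 = \sqrt{55} \cdot 58 = 58 \sqrt{55}$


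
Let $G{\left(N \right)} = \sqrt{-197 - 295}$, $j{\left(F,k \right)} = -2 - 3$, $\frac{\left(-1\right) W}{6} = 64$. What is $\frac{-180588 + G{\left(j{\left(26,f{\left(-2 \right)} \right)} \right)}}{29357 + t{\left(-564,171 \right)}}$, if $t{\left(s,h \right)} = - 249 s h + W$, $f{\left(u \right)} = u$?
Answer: $- \frac{180588}{24043529} + \frac{2 i \sqrt{123}}{24043529} \approx -0.0075109 + 9.2254 \cdot 10^{-7} i$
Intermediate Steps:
$W = -384$ ($W = \left(-6\right) 64 = -384$)
$t{\left(s,h \right)} = -384 - 249 h s$ ($t{\left(s,h \right)} = - 249 s h - 384 = - 249 h s - 384 = -384 - 249 h s$)
$j{\left(F,k \right)} = -5$ ($j{\left(F,k \right)} = -2 - 3 = -5$)
$G{\left(N \right)} = 2 i \sqrt{123}$ ($G{\left(N \right)} = \sqrt{-492} = 2 i \sqrt{123}$)
$\frac{-180588 + G{\left(j{\left(26,f{\left(-2 \right)} \right)} \right)}}{29357 + t{\left(-564,171 \right)}} = \frac{-180588 + 2 i \sqrt{123}}{29357 - \left(384 + 42579 \left(-564\right)\right)} = \frac{-180588 + 2 i \sqrt{123}}{29357 + \left(-384 + 24014556\right)} = \frac{-180588 + 2 i \sqrt{123}}{29357 + 24014172} = \frac{-180588 + 2 i \sqrt{123}}{24043529} = \left(-180588 + 2 i \sqrt{123}\right) \frac{1}{24043529} = - \frac{180588}{24043529} + \frac{2 i \sqrt{123}}{24043529}$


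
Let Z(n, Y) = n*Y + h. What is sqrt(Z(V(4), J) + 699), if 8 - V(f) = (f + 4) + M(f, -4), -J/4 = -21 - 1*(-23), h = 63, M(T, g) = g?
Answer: sqrt(730) ≈ 27.019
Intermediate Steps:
J = -8 (J = -4*(-21 - 1*(-23)) = -4*(-21 + 23) = -4*2 = -8)
V(f) = 8 - f (V(f) = 8 - ((f + 4) - 4) = 8 - ((4 + f) - 4) = 8 - f)
Z(n, Y) = 63 + Y*n (Z(n, Y) = n*Y + 63 = Y*n + 63 = 63 + Y*n)
sqrt(Z(V(4), J) + 699) = sqrt((63 - 8*(8 - 1*4)) + 699) = sqrt((63 - 8*(8 - 4)) + 699) = sqrt((63 - 8*4) + 699) = sqrt((63 - 32) + 699) = sqrt(31 + 699) = sqrt(730)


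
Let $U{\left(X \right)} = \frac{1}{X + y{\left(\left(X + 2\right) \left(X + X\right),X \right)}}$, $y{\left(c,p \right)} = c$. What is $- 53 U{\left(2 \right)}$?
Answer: $- \frac{53}{18} \approx -2.9444$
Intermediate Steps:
$U{\left(X \right)} = \frac{1}{X + 2 X \left(2 + X\right)}$ ($U{\left(X \right)} = \frac{1}{X + \left(X + 2\right) \left(X + X\right)} = \frac{1}{X + \left(2 + X\right) 2 X} = \frac{1}{X + 2 X \left(2 + X\right)}$)
$- 53 U{\left(2 \right)} = - 53 \frac{1}{2 \left(5 + 2 \cdot 2\right)} = - 53 \frac{1}{2 \left(5 + 4\right)} = - 53 \frac{1}{2 \cdot 9} = - 53 \cdot \frac{1}{2} \cdot \frac{1}{9} = \left(-53\right) \frac{1}{18} = - \frac{53}{18}$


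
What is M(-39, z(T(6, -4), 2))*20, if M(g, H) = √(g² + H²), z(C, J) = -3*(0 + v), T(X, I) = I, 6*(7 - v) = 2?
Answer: 20*√1921 ≈ 876.58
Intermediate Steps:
v = 20/3 (v = 7 - ⅙*2 = 7 - ⅓ = 20/3 ≈ 6.6667)
z(C, J) = -20 (z(C, J) = -3*(0 + 20/3) = -3*20/3 = -20)
M(g, H) = √(H² + g²)
M(-39, z(T(6, -4), 2))*20 = √((-20)² + (-39)²)*20 = √(400 + 1521)*20 = √1921*20 = 20*√1921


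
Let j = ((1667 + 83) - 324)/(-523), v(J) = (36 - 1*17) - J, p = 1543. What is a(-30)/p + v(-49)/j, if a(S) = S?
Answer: -27459016/1100159 ≈ -24.959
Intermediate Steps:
v(J) = 19 - J (v(J) = (36 - 17) - J = 19 - J)
j = -1426/523 (j = (1750 - 324)*(-1/523) = 1426*(-1/523) = -1426/523 ≈ -2.7266)
a(-30)/p + v(-49)/j = -30/1543 + (19 - 1*(-49))/(-1426/523) = -30*1/1543 + (19 + 49)*(-523/1426) = -30/1543 + 68*(-523/1426) = -30/1543 - 17782/713 = -27459016/1100159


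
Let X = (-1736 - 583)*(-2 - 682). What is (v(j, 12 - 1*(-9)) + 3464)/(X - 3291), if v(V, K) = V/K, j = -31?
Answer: 72713/33241005 ≈ 0.0021874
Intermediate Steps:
X = 1586196 (X = -2319*(-684) = 1586196)
(v(j, 12 - 1*(-9)) + 3464)/(X - 3291) = (-31/(12 - 1*(-9)) + 3464)/(1586196 - 3291) = (-31/(12 + 9) + 3464)/1582905 = (-31/21 + 3464)*(1/1582905) = (72713/21)*(1/1582905) = 72713/33241005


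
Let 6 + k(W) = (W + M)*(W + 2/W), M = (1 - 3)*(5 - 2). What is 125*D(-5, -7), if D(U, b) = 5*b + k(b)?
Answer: 47000/7 ≈ 6714.3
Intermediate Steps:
M = -6 (M = -2*3 = -6)
k(W) = -6 + (-6 + W)*(W + 2/W) (k(W) = -6 + (W - 6)*(W + 2/W) = -6 + (-6 + W)*(W + 2/W))
D(U, b) = -4 + b² - b - 12/b (D(U, b) = 5*b + (-4 + b² - 12/b - 6*b) = -4 + b² - b - 12/b)
125*D(-5, -7) = 125*(-4 + (-7)² - 1*(-7) - 12/(-7)) = 125*(-4 + 49 + 7 - 12*(-⅐)) = 125*(-4 + 49 + 7 + 12/7) = 125*(376/7) = 47000/7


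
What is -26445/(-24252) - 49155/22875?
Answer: -303451/286700 ≈ -1.0584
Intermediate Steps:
-26445/(-24252) - 49155/22875 = -26445*(-1/24252) - 49155*1/22875 = 205/188 - 3277/1525 = -303451/286700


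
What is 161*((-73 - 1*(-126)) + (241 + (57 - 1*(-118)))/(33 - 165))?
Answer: 264845/33 ≈ 8025.6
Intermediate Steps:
161*((-73 - 1*(-126)) + (241 + (57 - 1*(-118)))/(33 - 165)) = 161*((-73 + 126) + (241 + (57 + 118))/(-132)) = 161*(53 + (241 + 175)*(-1/132)) = 161*(53 + 416*(-1/132)) = 161*(53 - 104/33) = 161*(1645/33) = 264845/33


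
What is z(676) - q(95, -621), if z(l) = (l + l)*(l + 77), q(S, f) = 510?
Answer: 1017546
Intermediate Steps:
z(l) = 2*l*(77 + l) (z(l) = (2*l)*(77 + l) = 2*l*(77 + l))
z(676) - q(95, -621) = 2*676*(77 + 676) - 1*510 = 2*676*753 - 510 = 1018056 - 510 = 1017546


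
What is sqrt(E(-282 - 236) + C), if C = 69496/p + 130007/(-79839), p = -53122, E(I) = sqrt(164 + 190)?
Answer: sqrt(-1467307300582483869 + 499662218154259449*sqrt(354))/706867893 ≈ 3.9848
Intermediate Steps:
E(I) = sqrt(354)
C = -6227361499/2120603679 (C = 69496/(-53122) + 130007/(-79839) = 69496*(-1/53122) + 130007*(-1/79839) = -34748/26561 - 130007/79839 = -6227361499/2120603679 ≈ -2.9366)
sqrt(E(-282 - 236) + C) = sqrt(sqrt(354) - 6227361499/2120603679) = sqrt(-6227361499/2120603679 + sqrt(354))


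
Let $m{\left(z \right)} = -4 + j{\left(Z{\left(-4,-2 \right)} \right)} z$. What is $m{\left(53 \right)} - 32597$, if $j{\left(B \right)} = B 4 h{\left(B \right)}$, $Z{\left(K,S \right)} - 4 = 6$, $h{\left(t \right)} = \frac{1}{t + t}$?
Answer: $-32495$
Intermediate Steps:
$h{\left(t \right)} = \frac{1}{2 t}$
$Z{\left(K,S \right)} = 10$ ($Z{\left(K,S \right)} = 4 + 6 = 10$)
$j{\left(B \right)} = 2$ ($j{\left(B \right)} = B 4 \frac{1}{2 B} = 4 B \frac{1}{2 B} = 2$)
$m{\left(z \right)} = -4 + 2 z$
$m{\left(53 \right)} - 32597 = \left(-4 + 2 \cdot 53\right) - 32597 = \left(-4 + 106\right) - 32597 = 102 - 32597 = -32495$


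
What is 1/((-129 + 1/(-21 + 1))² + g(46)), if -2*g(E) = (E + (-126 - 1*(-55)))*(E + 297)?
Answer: 400/8376561 ≈ 4.7752e-5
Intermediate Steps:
g(E) = -(-71 + E)*(297 + E)/2 (g(E) = -(E + (-126 - 1*(-55)))*(E + 297)/2 = -(E + (-126 + 55))*(297 + E)/2 = -(E - 71)*(297 + E)/2 = -(-71 + E)*(297 + E)/2)
1/((-129 + 1/(-21 + 1))² + g(46)) = 1/((-129 + 1/(-21 + 1))² + (21087/2 - 113*46 - ½*46²)) = 1/((-129 + 1/(-20))² + (21087/2 - 5198 - ½*2116)) = 1/((-129 - 1/20)² + (21087/2 - 5198 - 1058)) = 1/((-2581/20)² + 8575/2) = 1/(6661561/400 + 8575/2) = 1/(8376561/400) = 400/8376561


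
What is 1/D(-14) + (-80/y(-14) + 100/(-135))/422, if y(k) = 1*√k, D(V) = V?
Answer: -5837/79758 + 20*I*√14/1477 ≈ -0.073184 + 0.050666*I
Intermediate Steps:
y(k) = √k
1/D(-14) + (-80/y(-14) + 100/(-135))/422 = 1/(-14) + (-80*(-I*√14/14) + 100/(-135))/422 = 1*(-1/14) + (-80*(-I*√14/14) + 100*(-1/135))*(1/422) = -1/14 + (-(-40)*I*√14/7 - 20/27)*(1/422) = -1/14 + (40*I*√14/7 - 20/27)*(1/422) = -1/14 + (-20/27 + 40*I*√14/7)*(1/422) = -1/14 + (-10/5697 + 20*I*√14/1477) = -5837/79758 + 20*I*√14/1477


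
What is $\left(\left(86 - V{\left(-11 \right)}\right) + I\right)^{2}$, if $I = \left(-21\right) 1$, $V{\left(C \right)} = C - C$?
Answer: $4225$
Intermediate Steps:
$V{\left(C \right)} = 0$
$I = -21$
$\left(\left(86 - V{\left(-11 \right)}\right) + I\right)^{2} = \left(\left(86 - 0\right) - 21\right)^{2} = \left(\left(86 + 0\right) - 21\right)^{2} = \left(86 - 21\right)^{2} = 65^{2} = 4225$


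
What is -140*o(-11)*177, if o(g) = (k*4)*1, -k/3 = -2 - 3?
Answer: -1486800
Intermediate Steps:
k = 15 (k = -3*(-2 - 3) = -3*(-5) = 15)
o(g) = 60 (o(g) = (15*4)*1 = 60*1 = 60)
-140*o(-11)*177 = -140*60*177 = -8400*177 = -1486800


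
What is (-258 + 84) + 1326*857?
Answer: 1136208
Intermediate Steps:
(-258 + 84) + 1326*857 = -174 + 1136382 = 1136208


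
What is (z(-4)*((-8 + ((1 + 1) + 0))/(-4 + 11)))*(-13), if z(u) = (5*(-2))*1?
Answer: -780/7 ≈ -111.43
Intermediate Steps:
z(u) = -10 (z(u) = -10*1 = -10)
(z(-4)*((-8 + ((1 + 1) + 0))/(-4 + 11)))*(-13) = -10*(-8 + ((1 + 1) + 0))/(-4 + 11)*(-13) = -10*(-8 + (2 + 0))/7*(-13) = -10*(-8 + 2)/7*(-13) = -(-60)/7*(-13) = -10*(-6/7)*(-13) = (60/7)*(-13) = -780/7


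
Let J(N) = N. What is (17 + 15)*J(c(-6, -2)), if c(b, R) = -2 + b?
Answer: -256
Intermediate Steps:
(17 + 15)*J(c(-6, -2)) = (17 + 15)*(-2 - 6) = 32*(-8) = -256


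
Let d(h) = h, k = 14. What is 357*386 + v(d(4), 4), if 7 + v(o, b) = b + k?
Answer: 137813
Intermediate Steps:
v(o, b) = 7 + b (v(o, b) = -7 + (b + 14) = -7 + (14 + b) = 7 + b)
357*386 + v(d(4), 4) = 357*386 + (7 + 4) = 137802 + 11 = 137813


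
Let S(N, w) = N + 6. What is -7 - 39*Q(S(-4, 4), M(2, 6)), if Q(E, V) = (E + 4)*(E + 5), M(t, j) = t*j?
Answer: -1645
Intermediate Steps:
S(N, w) = 6 + N
M(t, j) = j*t
Q(E, V) = (4 + E)*(5 + E)
-7 - 39*Q(S(-4, 4), M(2, 6)) = -7 - 39*(20 + (6 - 4)**2 + 9*(6 - 4)) = -7 - 39*(20 + 2**2 + 9*2) = -7 - 39*(20 + 4 + 18) = -7 - 39*42 = -7 - 1638 = -1645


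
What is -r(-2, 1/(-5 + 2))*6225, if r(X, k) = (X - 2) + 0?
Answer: 24900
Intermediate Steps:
r(X, k) = -2 + X (r(X, k) = (-2 + X) + 0 = -2 + X)
-r(-2, 1/(-5 + 2))*6225 = -(-2 - 2)*6225 = -1*(-4)*6225 = 4*6225 = 24900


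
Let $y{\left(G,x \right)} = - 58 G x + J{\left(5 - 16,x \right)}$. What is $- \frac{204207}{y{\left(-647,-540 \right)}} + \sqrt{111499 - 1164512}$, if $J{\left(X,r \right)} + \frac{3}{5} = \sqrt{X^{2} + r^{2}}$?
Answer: $\frac{103451473470105}{10265783528668184} + \frac{5105175 \sqrt{291721}}{10265783528668184} - \frac{25 i \sqrt{89612608673416933}}{10265783528668184} + \frac{10265783535961209 i \sqrt{1053013}}{10265783528668184} \approx 0.010078 + 1026.2 i$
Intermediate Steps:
$J{\left(X,r \right)} = - \frac{3}{5} + \sqrt{X^{2} + r^{2}}$
$y{\left(G,x \right)} = - \frac{3}{5} + \sqrt{121 + x^{2}} - 58 G x$ ($y{\left(G,x \right)} = - 58 G x + \left(- \frac{3}{5} + \sqrt{\left(5 - 16\right)^{2} + x^{2}}\right) = - 58 G x + \left(- \frac{3}{5} + \sqrt{\left(-11\right)^{2} + x^{2}}\right) = - 58 G x + \left(- \frac{3}{5} + \sqrt{121 + x^{2}}\right) = - \frac{3}{5} + \sqrt{121 + x^{2}} - 58 G x$)
$- \frac{204207}{y{\left(-647,-540 \right)}} + \sqrt{111499 - 1164512} = - \frac{204207}{- \frac{3}{5} + \sqrt{121 + \left(-540\right)^{2}} - \left(-37526\right) \left(-540\right)} + \sqrt{111499 - 1164512} = - \frac{204207}{- \frac{3}{5} + \sqrt{121 + 291600} - 20264040} + \sqrt{-1053013} = - \frac{204207}{- \frac{3}{5} + \sqrt{291721} - 20264040} + i \sqrt{1053013} = - \frac{204207}{- \frac{101320203}{5} + \sqrt{291721}} + i \sqrt{1053013}$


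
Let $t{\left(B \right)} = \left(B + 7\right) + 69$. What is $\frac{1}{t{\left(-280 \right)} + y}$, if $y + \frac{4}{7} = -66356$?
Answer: $- \frac{7}{465924} \approx -1.5024 \cdot 10^{-5}$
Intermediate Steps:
$y = - \frac{464496}{7}$ ($y = - \frac{4}{7} - 66356 = - \frac{464496}{7} \approx -66357.0$)
$t{\left(B \right)} = 76 + B$ ($t{\left(B \right)} = \left(7 + B\right) + 69 = 76 + B$)
$\frac{1}{t{\left(-280 \right)} + y} = \frac{1}{\left(76 - 280\right) - \frac{464496}{7}} = \frac{1}{-204 - \frac{464496}{7}} = \frac{1}{- \frac{465924}{7}} = - \frac{7}{465924}$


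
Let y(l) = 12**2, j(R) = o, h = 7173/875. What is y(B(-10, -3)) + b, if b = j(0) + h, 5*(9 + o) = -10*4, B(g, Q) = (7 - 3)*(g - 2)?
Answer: 118298/875 ≈ 135.20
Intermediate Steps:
B(g, Q) = -8 + 4*g (B(g, Q) = 4*(-2 + g) = -8 + 4*g)
o = -17 (o = -9 + (-10*4)/5 = -9 + (1/5)*(-40) = -9 - 8 = -17)
h = 7173/875 (h = 7173*(1/875) = 7173/875 ≈ 8.1977)
j(R) = -17
y(l) = 144
b = -7702/875 (b = -17 + 7173/875 = -7702/875 ≈ -8.8023)
y(B(-10, -3)) + b = 144 - 7702/875 = 118298/875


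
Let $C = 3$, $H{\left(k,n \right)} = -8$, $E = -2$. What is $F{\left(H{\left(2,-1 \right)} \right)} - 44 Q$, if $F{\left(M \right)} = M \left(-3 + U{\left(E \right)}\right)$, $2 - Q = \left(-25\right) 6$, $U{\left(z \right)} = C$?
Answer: $-6688$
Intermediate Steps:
$U{\left(z \right)} = 3$
$Q = 152$ ($Q = 2 - \left(-25\right) 6 = 2 - -150 = 2 + 150 = 152$)
$F{\left(M \right)} = 0$ ($F{\left(M \right)} = M \left(-3 + 3\right) = M 0 = 0$)
$F{\left(H{\left(2,-1 \right)} \right)} - 44 Q = 0 - 6688 = -6688$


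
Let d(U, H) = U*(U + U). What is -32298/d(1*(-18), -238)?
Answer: -5383/108 ≈ -49.843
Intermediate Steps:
d(U, H) = 2*U² (d(U, H) = U*(2*U) = 2*U²)
-32298/d(1*(-18), -238) = -32298/(2*(1*(-18))²) = -32298/(2*(-18)²) = -32298/(2*324) = -32298/648 = -32298*1/648 = -5383/108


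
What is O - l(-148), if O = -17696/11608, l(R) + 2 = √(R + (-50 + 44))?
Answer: 690/1451 - I*√154 ≈ 0.47553 - 12.41*I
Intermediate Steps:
l(R) = -2 + √(-6 + R) (l(R) = -2 + √(R + (-50 + 44)) = -2 + √(R - 6) = -2 + √(-6 + R))
O = -2212/1451 (O = -17696*1/11608 = -2212/1451 ≈ -1.5245)
O - l(-148) = -2212/1451 - (-2 + √(-6 - 148)) = -2212/1451 - (-2 + √(-154)) = -2212/1451 - (-2 + I*√154) = -2212/1451 + (2 - I*√154) = 690/1451 - I*√154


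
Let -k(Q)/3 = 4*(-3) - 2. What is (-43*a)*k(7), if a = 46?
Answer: -83076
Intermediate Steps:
k(Q) = 42 (k(Q) = -3*(4*(-3) - 2) = -3*(-12 - 2) = -3*(-14) = 42)
(-43*a)*k(7) = -43*46*42 = -1978*42 = -83076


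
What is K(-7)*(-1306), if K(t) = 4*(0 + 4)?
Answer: -20896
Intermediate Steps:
K(t) = 16 (K(t) = 4*4 = 16)
K(-7)*(-1306) = 16*(-1306) = -20896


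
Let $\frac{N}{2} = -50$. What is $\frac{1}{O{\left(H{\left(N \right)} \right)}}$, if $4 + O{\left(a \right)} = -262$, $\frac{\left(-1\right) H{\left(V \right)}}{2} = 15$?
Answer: $- \frac{1}{266} \approx -0.0037594$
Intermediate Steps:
$N = -100$ ($N = 2 \left(-50\right) = -100$)
$H{\left(V \right)} = -30$ ($H{\left(V \right)} = \left(-2\right) 15 = -30$)
$O{\left(a \right)} = -266$ ($O{\left(a \right)} = -4 - 262 = -266$)
$\frac{1}{O{\left(H{\left(N \right)} \right)}} = \frac{1}{-266} = - \frac{1}{266}$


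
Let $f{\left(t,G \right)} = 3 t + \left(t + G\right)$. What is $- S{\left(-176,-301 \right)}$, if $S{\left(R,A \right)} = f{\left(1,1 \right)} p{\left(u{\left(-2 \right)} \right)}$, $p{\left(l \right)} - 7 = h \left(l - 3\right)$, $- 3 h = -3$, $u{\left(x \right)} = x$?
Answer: $-10$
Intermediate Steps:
$h = 1$ ($h = \left(- \frac{1}{3}\right) \left(-3\right) = 1$)
$f{\left(t,G \right)} = G + 4 t$ ($f{\left(t,G \right)} = 3 t + \left(G + t\right) = G + 4 t$)
$p{\left(l \right)} = 4 + l$ ($p{\left(l \right)} = 7 + 1 \left(l - 3\right) = 7 + 1 \left(-3 + l\right) = 7 + \left(-3 + l\right) = 4 + l$)
$S{\left(R,A \right)} = 10$ ($S{\left(R,A \right)} = \left(1 + 4 \cdot 1\right) \left(4 - 2\right) = \left(1 + 4\right) 2 = 5 \cdot 2 = 10$)
$- S{\left(-176,-301 \right)} = \left(-1\right) 10 = -10$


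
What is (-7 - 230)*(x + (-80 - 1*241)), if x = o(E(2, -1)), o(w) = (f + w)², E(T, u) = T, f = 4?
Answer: 67545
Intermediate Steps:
o(w) = (4 + w)²
x = 36 (x = (4 + 2)² = 6² = 36)
(-7 - 230)*(x + (-80 - 1*241)) = (-7 - 230)*(36 + (-80 - 1*241)) = -237*(36 + (-80 - 241)) = -237*(36 - 321) = -237*(-285) = 67545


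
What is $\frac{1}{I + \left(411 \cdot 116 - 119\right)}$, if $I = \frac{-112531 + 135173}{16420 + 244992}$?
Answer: $\frac{130706}{6215996563} \approx 2.1027 \cdot 10^{-5}$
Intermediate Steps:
$I = \frac{11321}{130706}$ ($I = \frac{22642}{261412} = 22642 \cdot \frac{1}{261412} = \frac{11321}{130706} \approx 0.086614$)
$\frac{1}{I + \left(411 \cdot 116 - 119\right)} = \frac{1}{\frac{11321}{130706} + \left(411 \cdot 116 - 119\right)} = \frac{1}{\frac{11321}{130706} + \left(47676 - 119\right)} = \frac{1}{\frac{11321}{130706} + 47557} = \frac{1}{\frac{6215996563}{130706}} = \frac{130706}{6215996563}$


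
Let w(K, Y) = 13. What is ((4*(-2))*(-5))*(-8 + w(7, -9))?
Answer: 200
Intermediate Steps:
((4*(-2))*(-5))*(-8 + w(7, -9)) = ((4*(-2))*(-5))*(-8 + 13) = -8*(-5)*5 = 40*5 = 200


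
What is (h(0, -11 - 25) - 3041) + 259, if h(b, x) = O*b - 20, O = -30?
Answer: -2802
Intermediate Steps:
h(b, x) = -20 - 30*b (h(b, x) = -30*b - 20 = -20 - 30*b)
(h(0, -11 - 25) - 3041) + 259 = ((-20 - 30*0) - 3041) + 259 = ((-20 + 0) - 3041) + 259 = (-20 - 3041) + 259 = -3061 + 259 = -2802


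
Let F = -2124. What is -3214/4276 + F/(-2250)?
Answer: 51409/267250 ≈ 0.19236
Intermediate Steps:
-3214/4276 + F/(-2250) = -3214/4276 - 2124/(-2250) = -3214*1/4276 - 2124*(-1/2250) = -1607/2138 + 118/125 = 51409/267250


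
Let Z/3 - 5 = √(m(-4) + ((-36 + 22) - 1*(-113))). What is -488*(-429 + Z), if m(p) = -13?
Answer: 202032 - 1464*√86 ≈ 1.8846e+5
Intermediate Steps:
Z = 15 + 3*√86 (Z = 15 + 3*√(-13 + ((-36 + 22) - 1*(-113))) = 15 + 3*√(-13 + (-14 + 113)) = 15 + 3*√(-13 + 99) = 15 + 3*√86 ≈ 42.821)
-488*(-429 + Z) = -488*(-429 + (15 + 3*√86)) = -488*(-414 + 3*√86) = 202032 - 1464*√86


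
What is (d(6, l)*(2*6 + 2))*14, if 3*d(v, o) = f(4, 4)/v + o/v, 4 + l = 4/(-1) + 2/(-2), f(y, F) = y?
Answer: -490/9 ≈ -54.444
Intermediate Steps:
l = -9 (l = -4 + (4/(-1) + 2/(-2)) = -4 + (4*(-1) + 2*(-1/2)) = -4 + (-4 - 1) = -4 - 5 = -9)
d(v, o) = 4/(3*v) + o/(3*v) (d(v, o) = (4/v + o/v)/3 = 4/(3*v) + o/(3*v))
(d(6, l)*(2*6 + 2))*14 = (((1/3)*(4 - 9)/6)*(2*6 + 2))*14 = (((1/3)*(1/6)*(-5))*(12 + 2))*14 = -5/18*14*14 = -35/9*14 = -490/9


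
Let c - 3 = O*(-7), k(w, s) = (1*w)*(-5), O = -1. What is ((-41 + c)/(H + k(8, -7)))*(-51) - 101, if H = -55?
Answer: -11176/95 ≈ -117.64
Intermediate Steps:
k(w, s) = -5*w (k(w, s) = w*(-5) = -5*w)
c = 10 (c = 3 - 1*(-7) = 3 + 7 = 10)
((-41 + c)/(H + k(8, -7)))*(-51) - 101 = ((-41 + 10)/(-55 - 5*8))*(-51) - 101 = -31/(-55 - 40)*(-51) - 101 = -31/(-95)*(-51) - 101 = -31*(-1/95)*(-51) - 101 = (31/95)*(-51) - 101 = -1581/95 - 101 = -11176/95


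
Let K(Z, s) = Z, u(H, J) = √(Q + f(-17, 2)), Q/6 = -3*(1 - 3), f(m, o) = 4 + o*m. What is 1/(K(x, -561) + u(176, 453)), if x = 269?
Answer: 269/72355 - √6/72355 ≈ 0.0036839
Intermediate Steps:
f(m, o) = 4 + m*o
Q = 36 (Q = 6*(-3*(1 - 3)) = 6*(-3*(-2)) = 6*6 = 36)
u(H, J) = √6 (u(H, J) = √(36 + (4 - 17*2)) = √(36 + (4 - 34)) = √(36 - 30) = √6)
1/(K(x, -561) + u(176, 453)) = 1/(269 + √6)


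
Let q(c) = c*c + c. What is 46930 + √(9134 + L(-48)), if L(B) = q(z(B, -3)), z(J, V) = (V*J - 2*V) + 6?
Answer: 46930 + √33626 ≈ 47113.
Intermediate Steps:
z(J, V) = 6 - 2*V + J*V (z(J, V) = (J*V - 2*V) + 6 = (-2*V + J*V) + 6 = 6 - 2*V + J*V)
q(c) = c + c² (q(c) = c² + c = c + c²)
L(B) = (12 - 3*B)*(13 - 3*B) (L(B) = (6 - 2*(-3) + B*(-3))*(1 + (6 - 2*(-3) + B*(-3))) = (6 + 6 - 3*B)*(1 + (6 + 6 - 3*B)) = (12 - 3*B)*(1 + (12 - 3*B)) = (12 - 3*B)*(13 - 3*B))
46930 + √(9134 + L(-48)) = 46930 + √(9134 + 3*(4 - 1*(-48))*(13 - 3*(-48))) = 46930 + √(9134 + 3*(4 + 48)*(13 + 144)) = 46930 + √(9134 + 3*52*157) = 46930 + √(9134 + 24492) = 46930 + √33626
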